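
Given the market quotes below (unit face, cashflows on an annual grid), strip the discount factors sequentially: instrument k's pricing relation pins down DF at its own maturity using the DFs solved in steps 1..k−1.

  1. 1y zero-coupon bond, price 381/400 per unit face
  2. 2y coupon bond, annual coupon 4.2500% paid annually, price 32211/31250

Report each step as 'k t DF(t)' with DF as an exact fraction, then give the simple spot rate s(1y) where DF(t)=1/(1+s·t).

1 1 381/400
2 2 9499/10000
s(1y) = (1/(381/400) − 1)/(1) = 19/381 ≈ 4.9869%

step 1 [1y] zero: DF = P = 381/400 ≈ 0.952500
step 2 [2y] bond c/1=17/400: DF=(32211/31250 − 17/400·(0.952500))/(1+17/400) = 9499/10000 ≈ 0.949900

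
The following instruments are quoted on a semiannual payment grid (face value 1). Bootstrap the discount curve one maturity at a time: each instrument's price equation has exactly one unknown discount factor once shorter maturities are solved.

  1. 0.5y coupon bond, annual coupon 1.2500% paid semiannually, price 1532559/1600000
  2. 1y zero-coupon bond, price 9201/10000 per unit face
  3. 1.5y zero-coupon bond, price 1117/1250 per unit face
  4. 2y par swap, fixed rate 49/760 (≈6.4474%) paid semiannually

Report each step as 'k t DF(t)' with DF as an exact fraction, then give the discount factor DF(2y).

step 1 [0.5y] bond c/2=1/160: DF=(1532559/1600000 − 1/160·(0))/(1+1/160) = 9519/10000 ≈ 0.951900
step 2 [1y] zero: DF = P = 9201/10000 ≈ 0.920100
step 3 [1.5y] zero: DF = P = 1117/1250 ≈ 0.893600
step 4 [2y] swap r/2=49/1520: DF=(1 − 49/1520·(0.951900+0.920100+0.893600))/(1+49/1520) = 1103/1250 ≈ 0.882400

1 1/2 9519/10000
2 1 9201/10000
3 3/2 1117/1250
4 2 1103/1250
DF(2y) = 1103/1250 ≈ 0.882400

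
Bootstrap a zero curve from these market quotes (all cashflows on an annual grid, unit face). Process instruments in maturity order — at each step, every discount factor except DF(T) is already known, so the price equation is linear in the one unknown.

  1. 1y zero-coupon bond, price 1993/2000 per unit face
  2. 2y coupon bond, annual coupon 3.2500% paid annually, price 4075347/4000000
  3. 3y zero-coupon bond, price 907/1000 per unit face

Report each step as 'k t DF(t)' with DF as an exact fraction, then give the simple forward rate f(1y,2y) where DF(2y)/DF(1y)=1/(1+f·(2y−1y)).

1 1 1993/2000
2 2 4777/5000
3 3 907/1000
f(1y,2y) = ((1993/2000)/(4777/5000) − 1)/(1) = 411/9554 ≈ 4.3019%

step 1 [1y] zero: DF = P = 1993/2000 ≈ 0.996500
step 2 [2y] bond c/1=13/400: DF=(4075347/4000000 − 13/400·(0.996500))/(1+13/400) = 4777/5000 ≈ 0.955400
step 3 [3y] zero: DF = P = 907/1000 ≈ 0.907000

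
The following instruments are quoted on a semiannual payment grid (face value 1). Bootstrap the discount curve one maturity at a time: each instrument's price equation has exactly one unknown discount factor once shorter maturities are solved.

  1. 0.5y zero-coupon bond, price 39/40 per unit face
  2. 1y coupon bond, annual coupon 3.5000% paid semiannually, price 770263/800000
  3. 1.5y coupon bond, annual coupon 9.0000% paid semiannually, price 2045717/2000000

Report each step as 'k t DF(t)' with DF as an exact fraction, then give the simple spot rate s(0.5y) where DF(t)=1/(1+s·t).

step 1 [0.5y] zero: DF = P = 39/40 ≈ 0.975000
step 2 [1y] bond c/2=7/400: DF=(770263/800000 − 7/400·(0.975000))/(1+7/400) = 1859/2000 ≈ 0.929500
step 3 [1.5y] bond c/2=9/200: DF=(2045717/2000000 − 9/200·(0.975000+0.929500))/(1+9/200) = 1121/1250 ≈ 0.896800

1 1/2 39/40
2 1 1859/2000
3 3/2 1121/1250
s(0.5y) = (1/(39/40) − 1)/(1/2) = 2/39 ≈ 5.1282%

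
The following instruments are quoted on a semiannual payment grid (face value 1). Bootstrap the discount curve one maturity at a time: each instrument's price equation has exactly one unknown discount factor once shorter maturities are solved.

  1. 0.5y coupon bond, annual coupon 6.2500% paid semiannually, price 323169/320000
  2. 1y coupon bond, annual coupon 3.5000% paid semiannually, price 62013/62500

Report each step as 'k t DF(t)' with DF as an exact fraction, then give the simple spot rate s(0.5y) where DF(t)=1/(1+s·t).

1 1/2 9793/10000
2 1 9583/10000
s(0.5y) = (1/(9793/10000) − 1)/(1/2) = 414/9793 ≈ 4.2275%

step 1 [0.5y] bond c/2=1/32: DF=(323169/320000 − 1/32·(0))/(1+1/32) = 9793/10000 ≈ 0.979300
step 2 [1y] bond c/2=7/400: DF=(62013/62500 − 7/400·(0.979300))/(1+7/400) = 9583/10000 ≈ 0.958300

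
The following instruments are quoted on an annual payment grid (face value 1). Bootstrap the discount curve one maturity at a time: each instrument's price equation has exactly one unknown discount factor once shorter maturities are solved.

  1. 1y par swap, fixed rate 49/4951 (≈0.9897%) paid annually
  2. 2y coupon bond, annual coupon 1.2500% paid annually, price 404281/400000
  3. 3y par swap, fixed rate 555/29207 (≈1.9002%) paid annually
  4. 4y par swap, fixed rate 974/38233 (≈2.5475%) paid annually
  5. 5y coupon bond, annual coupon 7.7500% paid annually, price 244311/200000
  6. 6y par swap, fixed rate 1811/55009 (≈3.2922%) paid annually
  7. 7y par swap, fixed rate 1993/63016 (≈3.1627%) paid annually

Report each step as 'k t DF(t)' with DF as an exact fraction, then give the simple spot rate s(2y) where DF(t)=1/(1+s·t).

step 1 [1y] swap r/1=49/4951: DF=(1 − 49/4951·(0))/(1+49/4951) = 4951/5000 ≈ 0.990200
step 2 [2y] bond c/1=1/80: DF=(404281/400000 − 1/80·(0.990200))/(1+1/80) = 493/500 ≈ 0.986000
step 3 [3y] swap r/1=555/29207: DF=(1 − 555/29207·(0.990200+0.986000))/(1+555/29207) = 1889/2000 ≈ 0.944500
step 4 [4y] swap r/1=974/38233: DF=(1 − 974/38233·(0.990200+0.986000+0.944500))/(1+974/38233) = 4513/5000 ≈ 0.902600
step 5 [5y] bond c/1=31/400: DF=(244311/200000 − 31/400·(0.990200+0.986000+0.944500+0.902600))/(1+31/400) = 8587/10000 ≈ 0.858700
step 6 [6y] swap r/1=1811/55009: DF=(1 − 1811/55009·(0.990200+0.986000+0.944500+0.902600+0.858700))/(1+1811/55009) = 8189/10000 ≈ 0.818900
step 7 [7y] swap r/1=1993/63016: DF=(1 − 1993/63016·(0.990200+0.986000+0.944500+0.902600+0.858700+0.818900))/(1+1993/63016) = 8007/10000 ≈ 0.800700

1 1 4951/5000
2 2 493/500
3 3 1889/2000
4 4 4513/5000
5 5 8587/10000
6 6 8189/10000
7 7 8007/10000
s(2y) = (1/(493/500) − 1)/(2) = 7/986 ≈ 0.7099%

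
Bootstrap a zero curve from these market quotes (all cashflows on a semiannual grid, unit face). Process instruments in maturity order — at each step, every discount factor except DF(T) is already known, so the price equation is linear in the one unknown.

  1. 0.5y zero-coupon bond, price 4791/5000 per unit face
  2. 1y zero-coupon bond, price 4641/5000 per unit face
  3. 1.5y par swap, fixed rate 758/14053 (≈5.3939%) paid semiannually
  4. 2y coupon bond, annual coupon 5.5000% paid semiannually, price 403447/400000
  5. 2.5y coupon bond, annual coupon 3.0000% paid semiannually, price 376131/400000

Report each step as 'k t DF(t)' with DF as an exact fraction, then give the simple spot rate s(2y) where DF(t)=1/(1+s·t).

step 1 [0.5y] zero: DF = P = 4791/5000 ≈ 0.958200
step 2 [1y] zero: DF = P = 4641/5000 ≈ 0.928200
step 3 [1.5y] swap r/2=379/14053: DF=(1 − 379/14053·(0.958200+0.928200))/(1+379/14053) = 4621/5000 ≈ 0.924200
step 4 [2y] bond c/2=11/400: DF=(403447/400000 − 11/400·(0.958200+0.928200+0.924200))/(1+11/400) = 1133/1250 ≈ 0.906400
step 5 [2.5y] bond c/2=3/200: DF=(376131/400000 − 3/200·(0.958200+0.928200+0.924200+0.906400))/(1+3/200) = 1743/2000 ≈ 0.871500

1 1/2 4791/5000
2 1 4641/5000
3 3/2 4621/5000
4 2 1133/1250
5 5/2 1743/2000
s(2y) = (1/(1133/1250) − 1)/(2) = 117/2266 ≈ 5.1633%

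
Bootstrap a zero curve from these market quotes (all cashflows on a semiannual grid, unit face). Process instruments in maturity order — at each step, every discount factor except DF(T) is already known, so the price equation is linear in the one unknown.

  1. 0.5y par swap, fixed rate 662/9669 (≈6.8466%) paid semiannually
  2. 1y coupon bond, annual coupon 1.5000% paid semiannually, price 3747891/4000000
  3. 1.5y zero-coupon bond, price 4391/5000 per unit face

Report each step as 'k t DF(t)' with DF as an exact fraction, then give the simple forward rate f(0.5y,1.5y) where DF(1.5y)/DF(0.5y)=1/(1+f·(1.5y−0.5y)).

1 1/2 9669/10000
2 1 2307/2500
3 3/2 4391/5000
f(0.5y,1.5y) = ((9669/10000)/(4391/5000) − 1)/(1) = 887/8782 ≈ 10.1002%

step 1 [0.5y] swap r/2=331/9669: DF=(1 − 331/9669·(0))/(1+331/9669) = 9669/10000 ≈ 0.966900
step 2 [1y] bond c/2=3/400: DF=(3747891/4000000 − 3/400·(0.966900))/(1+3/400) = 2307/2500 ≈ 0.922800
step 3 [1.5y] zero: DF = P = 4391/5000 ≈ 0.878200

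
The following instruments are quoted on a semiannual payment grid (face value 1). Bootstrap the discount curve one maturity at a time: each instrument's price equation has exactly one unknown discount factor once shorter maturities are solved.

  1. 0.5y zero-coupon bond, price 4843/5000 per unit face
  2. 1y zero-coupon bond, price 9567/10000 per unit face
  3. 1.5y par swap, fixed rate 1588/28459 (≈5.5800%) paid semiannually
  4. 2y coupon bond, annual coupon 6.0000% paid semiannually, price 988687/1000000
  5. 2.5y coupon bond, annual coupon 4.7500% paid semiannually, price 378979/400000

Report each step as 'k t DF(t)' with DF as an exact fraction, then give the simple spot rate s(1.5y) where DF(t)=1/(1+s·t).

step 1 [0.5y] zero: DF = P = 4843/5000 ≈ 0.968600
step 2 [1y] zero: DF = P = 9567/10000 ≈ 0.956700
step 3 [1.5y] swap r/2=794/28459: DF=(1 − 794/28459·(0.968600+0.956700))/(1+794/28459) = 4603/5000 ≈ 0.920600
step 4 [2y] bond c/2=3/100: DF=(988687/1000000 − 3/100·(0.968600+0.956700+0.920600))/(1+3/100) = 877/1000 ≈ 0.877000
step 5 [2.5y] bond c/2=19/800: DF=(378979/400000 − 19/800·(0.968600+0.956700+0.920600+0.877000))/(1+19/800) = 8391/10000 ≈ 0.839100

1 1/2 4843/5000
2 1 9567/10000
3 3/2 4603/5000
4 2 877/1000
5 5/2 8391/10000
s(1.5y) = (1/(4603/5000) − 1)/(3/2) = 794/13809 ≈ 5.7499%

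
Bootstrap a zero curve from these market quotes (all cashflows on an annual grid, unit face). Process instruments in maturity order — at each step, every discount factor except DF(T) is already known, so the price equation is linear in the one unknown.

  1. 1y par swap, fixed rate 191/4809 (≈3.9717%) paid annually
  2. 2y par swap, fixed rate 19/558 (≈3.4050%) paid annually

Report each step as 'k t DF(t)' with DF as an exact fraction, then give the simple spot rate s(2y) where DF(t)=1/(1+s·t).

step 1 [1y] swap r/1=191/4809: DF=(1 − 191/4809·(0))/(1+191/4809) = 4809/5000 ≈ 0.961800
step 2 [2y] swap r/1=19/558: DF=(1 − 19/558·(0.961800))/(1+19/558) = 4677/5000 ≈ 0.935400

1 1 4809/5000
2 2 4677/5000
s(2y) = (1/(4677/5000) − 1)/(2) = 323/9354 ≈ 3.4531%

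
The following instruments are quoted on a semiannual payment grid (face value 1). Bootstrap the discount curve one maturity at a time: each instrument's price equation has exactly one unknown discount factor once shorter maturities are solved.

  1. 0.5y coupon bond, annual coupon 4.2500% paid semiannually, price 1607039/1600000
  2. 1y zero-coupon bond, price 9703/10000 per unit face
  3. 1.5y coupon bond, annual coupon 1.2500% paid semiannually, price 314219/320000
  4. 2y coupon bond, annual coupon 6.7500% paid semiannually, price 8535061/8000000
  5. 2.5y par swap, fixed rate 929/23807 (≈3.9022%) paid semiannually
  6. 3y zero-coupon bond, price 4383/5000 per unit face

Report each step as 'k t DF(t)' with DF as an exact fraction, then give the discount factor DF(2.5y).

step 1 [0.5y] bond c/2=17/800: DF=(1607039/1600000 − 17/800·(0))/(1+17/800) = 1967/2000 ≈ 0.983500
step 2 [1y] zero: DF = P = 9703/10000 ≈ 0.970300
step 3 [1.5y] bond c/2=1/160: DF=(314219/320000 − 1/160·(0.983500+0.970300))/(1+1/160) = 9637/10000 ≈ 0.963700
step 4 [2y] bond c/2=27/800: DF=(8535061/8000000 − 27/800·(0.983500+0.970300+0.963700))/(1+27/800) = 1171/1250 ≈ 0.936800
step 5 [2.5y] swap r/2=929/47614: DF=(1 − 929/47614·(0.983500+0.970300+0.963700+0.936800))/(1+929/47614) = 9071/10000 ≈ 0.907100
step 6 [3y] zero: DF = P = 4383/5000 ≈ 0.876600

1 1/2 1967/2000
2 1 9703/10000
3 3/2 9637/10000
4 2 1171/1250
5 5/2 9071/10000
6 3 4383/5000
DF(2.5y) = 9071/10000 ≈ 0.907100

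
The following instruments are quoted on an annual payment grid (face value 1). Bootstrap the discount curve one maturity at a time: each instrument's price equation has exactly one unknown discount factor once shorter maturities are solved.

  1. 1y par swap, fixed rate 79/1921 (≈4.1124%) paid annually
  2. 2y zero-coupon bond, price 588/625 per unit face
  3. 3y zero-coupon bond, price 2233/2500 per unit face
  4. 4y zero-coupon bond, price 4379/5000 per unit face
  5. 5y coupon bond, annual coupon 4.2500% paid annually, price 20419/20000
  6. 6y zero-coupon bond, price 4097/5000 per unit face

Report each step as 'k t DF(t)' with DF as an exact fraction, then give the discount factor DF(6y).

1 1 1921/2000
2 2 588/625
3 3 2233/2500
4 4 4379/5000
5 5 8297/10000
6 6 4097/5000
DF(6y) = 4097/5000 ≈ 0.819400

step 1 [1y] swap r/1=79/1921: DF=(1 − 79/1921·(0))/(1+79/1921) = 1921/2000 ≈ 0.960500
step 2 [2y] zero: DF = P = 588/625 ≈ 0.940800
step 3 [3y] zero: DF = P = 2233/2500 ≈ 0.893200
step 4 [4y] zero: DF = P = 4379/5000 ≈ 0.875800
step 5 [5y] bond c/1=17/400: DF=(20419/20000 − 17/400·(0.960500+0.940800+0.893200+0.875800))/(1+17/400) = 8297/10000 ≈ 0.829700
step 6 [6y] zero: DF = P = 4097/5000 ≈ 0.819400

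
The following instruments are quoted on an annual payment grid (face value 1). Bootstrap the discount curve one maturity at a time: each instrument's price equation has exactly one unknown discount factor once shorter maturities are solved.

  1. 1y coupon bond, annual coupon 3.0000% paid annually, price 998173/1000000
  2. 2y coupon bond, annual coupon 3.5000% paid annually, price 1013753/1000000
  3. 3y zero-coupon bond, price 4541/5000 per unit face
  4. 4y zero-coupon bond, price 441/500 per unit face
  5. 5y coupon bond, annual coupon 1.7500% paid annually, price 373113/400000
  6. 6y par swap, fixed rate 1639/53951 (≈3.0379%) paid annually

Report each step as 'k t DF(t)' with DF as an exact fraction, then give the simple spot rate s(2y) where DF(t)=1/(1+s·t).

1 1 9691/10000
2 2 9467/10000
3 3 4541/5000
4 4 441/500
5 5 853/1000
6 6 8361/10000
s(2y) = (1/(9467/10000) − 1)/(2) = 533/18934 ≈ 2.8150%

step 1 [1y] bond c/1=3/100: DF=(998173/1000000 − 3/100·(0))/(1+3/100) = 9691/10000 ≈ 0.969100
step 2 [2y] bond c/1=7/200: DF=(1013753/1000000 − 7/200·(0.969100))/(1+7/200) = 9467/10000 ≈ 0.946700
step 3 [3y] zero: DF = P = 4541/5000 ≈ 0.908200
step 4 [4y] zero: DF = P = 441/500 ≈ 0.882000
step 5 [5y] bond c/1=7/400: DF=(373113/400000 − 7/400·(0.969100+0.946700+0.908200+0.882000))/(1+7/400) = 853/1000 ≈ 0.853000
step 6 [6y] swap r/1=1639/53951: DF=(1 − 1639/53951·(0.969100+0.946700+0.908200+0.882000+0.853000))/(1+1639/53951) = 8361/10000 ≈ 0.836100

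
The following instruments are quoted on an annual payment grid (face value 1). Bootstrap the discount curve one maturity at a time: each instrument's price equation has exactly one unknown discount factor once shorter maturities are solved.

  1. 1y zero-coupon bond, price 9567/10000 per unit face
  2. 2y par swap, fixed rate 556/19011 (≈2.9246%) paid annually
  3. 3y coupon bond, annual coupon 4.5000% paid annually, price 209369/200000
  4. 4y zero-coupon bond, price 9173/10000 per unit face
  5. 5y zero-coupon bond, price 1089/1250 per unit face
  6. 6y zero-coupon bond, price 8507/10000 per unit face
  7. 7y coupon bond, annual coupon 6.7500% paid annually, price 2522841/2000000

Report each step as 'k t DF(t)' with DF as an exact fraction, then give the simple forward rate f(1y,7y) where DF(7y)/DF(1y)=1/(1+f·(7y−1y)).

step 1 [1y] zero: DF = P = 9567/10000 ≈ 0.956700
step 2 [2y] swap r/1=556/19011: DF=(1 − 556/19011·(0.956700))/(1+556/19011) = 2361/2500 ≈ 0.944400
step 3 [3y] bond c/1=9/200: DF=(209369/200000 − 9/200·(0.956700+0.944400))/(1+9/200) = 9199/10000 ≈ 0.919900
step 4 [4y] zero: DF = P = 9173/10000 ≈ 0.917300
step 5 [5y] zero: DF = P = 1089/1250 ≈ 0.871200
step 6 [6y] zero: DF = P = 8507/10000 ≈ 0.850700
step 7 [7y] bond c/1=27/400: DF=(2522841/2000000 − 27/400·(0.956700+0.944400+0.919900+0.917300+0.871200+0.850700))/(1+27/400) = 2091/2500 ≈ 0.836400

1 1 9567/10000
2 2 2361/2500
3 3 9199/10000
4 4 9173/10000
5 5 1089/1250
6 6 8507/10000
7 7 2091/2500
f(1y,7y) = ((9567/10000)/(2091/2500) − 1)/(6) = 401/16728 ≈ 2.3972%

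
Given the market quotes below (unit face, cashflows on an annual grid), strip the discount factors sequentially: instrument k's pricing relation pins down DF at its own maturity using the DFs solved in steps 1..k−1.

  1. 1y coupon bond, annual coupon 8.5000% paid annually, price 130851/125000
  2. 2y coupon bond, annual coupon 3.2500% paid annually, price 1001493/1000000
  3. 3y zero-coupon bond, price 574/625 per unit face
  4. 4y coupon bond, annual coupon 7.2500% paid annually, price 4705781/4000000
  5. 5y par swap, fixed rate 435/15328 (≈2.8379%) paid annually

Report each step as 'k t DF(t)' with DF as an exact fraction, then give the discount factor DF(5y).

step 1 [1y] bond c/1=17/200: DF=(130851/125000 − 17/200·(0))/(1+17/200) = 603/625 ≈ 0.964800
step 2 [2y] bond c/1=13/400: DF=(1001493/1000000 − 13/400·(0.964800))/(1+13/400) = 2349/2500 ≈ 0.939600
step 3 [3y] zero: DF = P = 574/625 ≈ 0.918400
step 4 [4y] bond c/1=29/400: DF=(4705781/4000000 − 29/400·(0.964800+0.939600+0.918400))/(1+29/400) = 9061/10000 ≈ 0.906100
step 5 [5y] swap r/1=435/15328: DF=(1 − 435/15328·(0.964800+0.939600+0.918400+0.906100))/(1+435/15328) = 1739/2000 ≈ 0.869500

1 1 603/625
2 2 2349/2500
3 3 574/625
4 4 9061/10000
5 5 1739/2000
DF(5y) = 1739/2000 ≈ 0.869500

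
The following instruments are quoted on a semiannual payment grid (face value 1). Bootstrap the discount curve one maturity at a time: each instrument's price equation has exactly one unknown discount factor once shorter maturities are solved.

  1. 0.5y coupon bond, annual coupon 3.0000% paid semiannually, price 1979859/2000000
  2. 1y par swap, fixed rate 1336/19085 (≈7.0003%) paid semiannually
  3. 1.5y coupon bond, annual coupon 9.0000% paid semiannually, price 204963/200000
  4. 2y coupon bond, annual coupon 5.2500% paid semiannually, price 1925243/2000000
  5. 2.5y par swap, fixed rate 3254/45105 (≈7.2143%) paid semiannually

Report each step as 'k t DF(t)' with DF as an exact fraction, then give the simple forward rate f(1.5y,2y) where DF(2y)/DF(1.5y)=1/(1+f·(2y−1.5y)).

step 1 [0.5y] bond c/2=3/200: DF=(1979859/2000000 − 3/200·(0))/(1+3/200) = 9753/10000 ≈ 0.975300
step 2 [1y] swap r/2=668/19085: DF=(1 − 668/19085·(0.975300))/(1+668/19085) = 2333/2500 ≈ 0.933200
step 3 [1.5y] bond c/2=9/200: DF=(204963/200000 − 9/200·(0.975300+0.933200))/(1+9/200) = 1797/2000 ≈ 0.898500
step 4 [2y] bond c/2=21/800: DF=(1925243/2000000 − 21/800·(0.975300+0.933200+0.898500))/(1+21/800) = 4331/5000 ≈ 0.866200
step 5 [2.5y] swap r/2=1627/45105: DF=(1 − 1627/45105·(0.975300+0.933200+0.898500+0.866200))/(1+1627/45105) = 8373/10000 ≈ 0.837300

1 1/2 9753/10000
2 1 2333/2500
3 3/2 1797/2000
4 2 4331/5000
5 5/2 8373/10000
f(1.5y,2y) = ((1797/2000)/(4331/5000) − 1)/(1/2) = 323/4331 ≈ 7.4579%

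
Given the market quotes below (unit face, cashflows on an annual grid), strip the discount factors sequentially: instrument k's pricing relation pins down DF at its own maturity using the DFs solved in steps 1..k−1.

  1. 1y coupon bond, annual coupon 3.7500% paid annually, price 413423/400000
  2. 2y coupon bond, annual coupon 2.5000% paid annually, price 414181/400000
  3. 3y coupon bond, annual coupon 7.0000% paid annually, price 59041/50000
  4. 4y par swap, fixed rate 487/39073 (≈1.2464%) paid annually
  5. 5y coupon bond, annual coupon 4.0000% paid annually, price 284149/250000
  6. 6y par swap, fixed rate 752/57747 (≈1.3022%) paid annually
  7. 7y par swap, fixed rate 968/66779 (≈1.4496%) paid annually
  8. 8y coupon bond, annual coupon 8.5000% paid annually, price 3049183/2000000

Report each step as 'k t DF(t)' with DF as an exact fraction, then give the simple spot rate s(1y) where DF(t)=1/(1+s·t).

1 1 4981/5000
2 2 9859/10000
3 3 9739/10000
4 4 9513/10000
5 5 4713/5000
6 6 578/625
7 7 1129/1250
8 8 441/500
s(1y) = (1/(4981/5000) − 1)/(1) = 19/4981 ≈ 0.3814%

step 1 [1y] bond c/1=3/80: DF=(413423/400000 − 3/80·(0))/(1+3/80) = 4981/5000 ≈ 0.996200
step 2 [2y] bond c/1=1/40: DF=(414181/400000 − 1/40·(0.996200))/(1+1/40) = 9859/10000 ≈ 0.985900
step 3 [3y] bond c/1=7/100: DF=(59041/50000 − 7/100·(0.996200+0.985900))/(1+7/100) = 9739/10000 ≈ 0.973900
step 4 [4y] swap r/1=487/39073: DF=(1 − 487/39073·(0.996200+0.985900+0.973900))/(1+487/39073) = 9513/10000 ≈ 0.951300
step 5 [5y] bond c/1=1/25: DF=(284149/250000 − 1/25·(0.996200+0.985900+0.973900+0.951300))/(1+1/25) = 4713/5000 ≈ 0.942600
step 6 [6y] swap r/1=752/57747: DF=(1 − 752/57747·(0.996200+0.985900+0.973900+0.951300+0.942600))/(1+752/57747) = 578/625 ≈ 0.924800
step 7 [7y] swap r/1=968/66779: DF=(1 − 968/66779·(0.996200+0.985900+0.973900+0.951300+0.942600+0.924800))/(1+968/66779) = 1129/1250 ≈ 0.903200
step 8 [8y] bond c/1=17/200: DF=(3049183/2000000 − 17/200·(0.996200+0.985900+0.973900+0.951300+0.942600+0.924800+0.903200))/(1+17/200) = 441/500 ≈ 0.882000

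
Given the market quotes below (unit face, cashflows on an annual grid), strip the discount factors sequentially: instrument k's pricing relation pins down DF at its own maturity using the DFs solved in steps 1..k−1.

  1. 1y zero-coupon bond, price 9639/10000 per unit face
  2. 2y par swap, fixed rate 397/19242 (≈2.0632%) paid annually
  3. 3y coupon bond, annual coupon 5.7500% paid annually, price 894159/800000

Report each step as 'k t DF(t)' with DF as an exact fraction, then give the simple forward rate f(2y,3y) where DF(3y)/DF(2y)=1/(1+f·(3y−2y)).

step 1 [1y] zero: DF = P = 9639/10000 ≈ 0.963900
step 2 [2y] swap r/1=397/19242: DF=(1 − 397/19242·(0.963900))/(1+397/19242) = 9603/10000 ≈ 0.960300
step 3 [3y] bond c/1=23/400: DF=(894159/800000 − 23/400·(0.963900+0.960300))/(1+23/400) = 9523/10000 ≈ 0.952300

1 1 9639/10000
2 2 9603/10000
3 3 9523/10000
f(2y,3y) = ((9603/10000)/(9523/10000) − 1)/(1) = 80/9523 ≈ 0.8401%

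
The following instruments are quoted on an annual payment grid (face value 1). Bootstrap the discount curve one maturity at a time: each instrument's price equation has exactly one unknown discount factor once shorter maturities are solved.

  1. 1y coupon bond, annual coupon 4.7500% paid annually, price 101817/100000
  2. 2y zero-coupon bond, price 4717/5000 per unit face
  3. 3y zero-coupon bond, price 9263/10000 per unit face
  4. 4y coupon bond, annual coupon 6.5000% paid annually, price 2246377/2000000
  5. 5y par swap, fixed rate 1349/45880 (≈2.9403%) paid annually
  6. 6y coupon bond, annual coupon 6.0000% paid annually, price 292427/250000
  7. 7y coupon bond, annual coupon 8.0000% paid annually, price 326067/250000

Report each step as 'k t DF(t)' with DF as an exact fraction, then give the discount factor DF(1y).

step 1 [1y] bond c/1=19/400: DF=(101817/100000 − 19/400·(0))/(1+19/400) = 243/250 ≈ 0.972000
step 2 [2y] zero: DF = P = 4717/5000 ≈ 0.943400
step 3 [3y] zero: DF = P = 9263/10000 ≈ 0.926300
step 4 [4y] bond c/1=13/200: DF=(2246377/2000000 − 13/200·(0.972000+0.943400+0.926300))/(1+13/200) = 2203/2500 ≈ 0.881200
step 5 [5y] swap r/1=1349/45880: DF=(1 − 1349/45880·(0.972000+0.943400+0.926300+0.881200))/(1+1349/45880) = 8651/10000 ≈ 0.865100
step 6 [6y] bond c/1=3/50: DF=(292427/250000 − 3/50·(0.972000+0.943400+0.926300+0.881200+0.865100))/(1+3/50) = 4219/5000 ≈ 0.843800
step 7 [7y] bond c/1=2/25: DF=(326067/250000 − 2/25·(0.972000+0.943400+0.926300+0.881200+0.865100+0.843800))/(1+2/25) = 8053/10000 ≈ 0.805300

1 1 243/250
2 2 4717/5000
3 3 9263/10000
4 4 2203/2500
5 5 8651/10000
6 6 4219/5000
7 7 8053/10000
DF(1y) = 243/250 ≈ 0.972000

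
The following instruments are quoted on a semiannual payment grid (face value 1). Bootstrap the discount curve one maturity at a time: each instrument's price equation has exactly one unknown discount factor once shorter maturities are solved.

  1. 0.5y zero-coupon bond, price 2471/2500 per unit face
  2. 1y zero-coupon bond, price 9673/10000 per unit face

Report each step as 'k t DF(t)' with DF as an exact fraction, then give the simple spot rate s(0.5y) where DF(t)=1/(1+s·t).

1 1/2 2471/2500
2 1 9673/10000
s(0.5y) = (1/(2471/2500) − 1)/(1/2) = 58/2471 ≈ 2.3472%

step 1 [0.5y] zero: DF = P = 2471/2500 ≈ 0.988400
step 2 [1y] zero: DF = P = 9673/10000 ≈ 0.967300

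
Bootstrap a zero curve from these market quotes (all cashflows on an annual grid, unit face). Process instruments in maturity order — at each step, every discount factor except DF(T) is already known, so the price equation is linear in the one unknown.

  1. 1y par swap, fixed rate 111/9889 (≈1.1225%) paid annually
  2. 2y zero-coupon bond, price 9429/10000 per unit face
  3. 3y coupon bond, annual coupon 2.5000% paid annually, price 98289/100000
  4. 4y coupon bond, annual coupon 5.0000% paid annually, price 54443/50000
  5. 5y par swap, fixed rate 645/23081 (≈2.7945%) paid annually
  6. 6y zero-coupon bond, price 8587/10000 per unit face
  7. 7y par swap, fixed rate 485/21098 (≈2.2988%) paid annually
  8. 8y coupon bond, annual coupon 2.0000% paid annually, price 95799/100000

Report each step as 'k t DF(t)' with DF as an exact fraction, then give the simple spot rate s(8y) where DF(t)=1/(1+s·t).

step 1 [1y] swap r/1=111/9889: DF=(1 − 111/9889·(0))/(1+111/9889) = 9889/10000 ≈ 0.988900
step 2 [2y] zero: DF = P = 9429/10000 ≈ 0.942900
step 3 [3y] bond c/1=1/40: DF=(98289/100000 − 1/40·(0.988900+0.942900))/(1+1/40) = 4559/5000 ≈ 0.911800
step 4 [4y] bond c/1=1/20: DF=(54443/50000 − 1/20·(0.988900+0.942900+0.911800))/(1+1/20) = 1127/1250 ≈ 0.901600
step 5 [5y] swap r/1=645/23081: DF=(1 − 645/23081·(0.988900+0.942900+0.911800+0.901600))/(1+645/23081) = 871/1000 ≈ 0.871000
step 6 [6y] zero: DF = P = 8587/10000 ≈ 0.858700
step 7 [7y] swap r/1=485/21098: DF=(1 − 485/21098·(0.988900+0.942900+0.911800+0.901600+0.871000+0.858700))/(1+485/21098) = 1709/2000 ≈ 0.854500
step 8 [8y] bond c/1=1/50: DF=(95799/100000 − 1/50·(0.988900+0.942900+0.911800+0.901600+0.871000+0.858700+0.854500))/(1+1/50) = 8151/10000 ≈ 0.815100

1 1 9889/10000
2 2 9429/10000
3 3 4559/5000
4 4 1127/1250
5 5 871/1000
6 6 8587/10000
7 7 1709/2000
8 8 8151/10000
s(8y) = (1/(8151/10000) − 1)/(8) = 1849/65208 ≈ 2.8355%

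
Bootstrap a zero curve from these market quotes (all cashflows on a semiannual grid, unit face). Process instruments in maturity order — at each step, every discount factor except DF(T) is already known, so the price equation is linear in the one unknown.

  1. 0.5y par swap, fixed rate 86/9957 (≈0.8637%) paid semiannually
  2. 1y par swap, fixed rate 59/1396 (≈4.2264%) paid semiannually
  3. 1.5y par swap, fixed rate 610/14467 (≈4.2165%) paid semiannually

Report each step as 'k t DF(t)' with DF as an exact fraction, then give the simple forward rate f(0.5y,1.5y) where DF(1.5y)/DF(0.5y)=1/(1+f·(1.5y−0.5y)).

1 1/2 9957/10000
2 1 9587/10000
3 3/2 939/1000
f(0.5y,1.5y) = ((9957/10000)/(939/1000) − 1)/(1) = 189/3130 ≈ 6.0383%

step 1 [0.5y] swap r/2=43/9957: DF=(1 − 43/9957·(0))/(1+43/9957) = 9957/10000 ≈ 0.995700
step 2 [1y] swap r/2=59/2792: DF=(1 − 59/2792·(0.995700))/(1+59/2792) = 9587/10000 ≈ 0.958700
step 3 [1.5y] swap r/2=305/14467: DF=(1 − 305/14467·(0.995700+0.958700))/(1+305/14467) = 939/1000 ≈ 0.939000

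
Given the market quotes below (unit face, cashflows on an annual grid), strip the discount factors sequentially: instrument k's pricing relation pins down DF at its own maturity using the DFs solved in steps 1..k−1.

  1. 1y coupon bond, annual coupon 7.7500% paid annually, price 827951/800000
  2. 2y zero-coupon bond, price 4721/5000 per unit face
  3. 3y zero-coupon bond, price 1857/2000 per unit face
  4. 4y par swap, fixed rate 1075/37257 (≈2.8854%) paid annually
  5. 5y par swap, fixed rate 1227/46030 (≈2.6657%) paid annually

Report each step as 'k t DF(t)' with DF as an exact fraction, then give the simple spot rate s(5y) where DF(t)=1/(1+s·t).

1 1 1921/2000
2 2 4721/5000
3 3 1857/2000
4 4 357/400
5 5 8773/10000
s(5y) = (1/(8773/10000) − 1)/(5) = 1227/43865 ≈ 2.7972%

step 1 [1y] bond c/1=31/400: DF=(827951/800000 − 31/400·(0))/(1+31/400) = 1921/2000 ≈ 0.960500
step 2 [2y] zero: DF = P = 4721/5000 ≈ 0.944200
step 3 [3y] zero: DF = P = 1857/2000 ≈ 0.928500
step 4 [4y] swap r/1=1075/37257: DF=(1 − 1075/37257·(0.960500+0.944200+0.928500))/(1+1075/37257) = 357/400 ≈ 0.892500
step 5 [5y] swap r/1=1227/46030: DF=(1 − 1227/46030·(0.960500+0.944200+0.928500+0.892500))/(1+1227/46030) = 8773/10000 ≈ 0.877300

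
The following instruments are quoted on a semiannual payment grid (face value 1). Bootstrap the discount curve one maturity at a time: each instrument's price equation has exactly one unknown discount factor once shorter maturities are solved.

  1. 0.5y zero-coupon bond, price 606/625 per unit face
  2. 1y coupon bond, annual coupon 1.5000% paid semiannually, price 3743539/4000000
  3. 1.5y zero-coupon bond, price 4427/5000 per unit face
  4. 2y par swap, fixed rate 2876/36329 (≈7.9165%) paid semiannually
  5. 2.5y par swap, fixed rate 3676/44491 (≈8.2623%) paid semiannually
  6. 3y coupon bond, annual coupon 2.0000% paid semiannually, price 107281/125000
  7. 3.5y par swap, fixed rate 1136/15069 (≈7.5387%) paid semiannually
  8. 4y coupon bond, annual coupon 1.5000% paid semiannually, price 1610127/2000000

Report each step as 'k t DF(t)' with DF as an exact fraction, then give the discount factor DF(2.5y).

1 1/2 606/625
2 1 9217/10000
3 3/2 4427/5000
4 2 4281/5000
5 5/2 4081/5000
6 3 8057/10000
7 7/2 483/625
8 4 3771/5000
DF(2.5y) = 4081/5000 ≈ 0.816200

step 1 [0.5y] zero: DF = P = 606/625 ≈ 0.969600
step 2 [1y] bond c/2=3/400: DF=(3743539/4000000 − 3/400·(0.969600))/(1+3/400) = 9217/10000 ≈ 0.921700
step 3 [1.5y] zero: DF = P = 4427/5000 ≈ 0.885400
step 4 [2y] swap r/2=1438/36329: DF=(1 − 1438/36329·(0.969600+0.921700+0.885400))/(1+1438/36329) = 4281/5000 ≈ 0.856200
step 5 [2.5y] swap r/2=1838/44491: DF=(1 − 1838/44491·(0.969600+0.921700+0.885400+0.856200))/(1+1838/44491) = 4081/5000 ≈ 0.816200
step 6 [3y] bond c/2=1/100: DF=(107281/125000 − 1/100·(0.969600+0.921700+0.885400+0.856200+0.816200))/(1+1/100) = 8057/10000 ≈ 0.805700
step 7 [3.5y] swap r/2=568/15069: DF=(1 − 568/15069·(0.969600+0.921700+0.885400+0.856200+0.816200+0.805700))/(1+568/15069) = 483/625 ≈ 0.772800
step 8 [4y] bond c/2=3/400: DF=(1610127/2000000 − 3/400·(0.969600+0.921700+0.885400+0.856200+0.816200+0.805700+0.772800))/(1+3/400) = 3771/5000 ≈ 0.754200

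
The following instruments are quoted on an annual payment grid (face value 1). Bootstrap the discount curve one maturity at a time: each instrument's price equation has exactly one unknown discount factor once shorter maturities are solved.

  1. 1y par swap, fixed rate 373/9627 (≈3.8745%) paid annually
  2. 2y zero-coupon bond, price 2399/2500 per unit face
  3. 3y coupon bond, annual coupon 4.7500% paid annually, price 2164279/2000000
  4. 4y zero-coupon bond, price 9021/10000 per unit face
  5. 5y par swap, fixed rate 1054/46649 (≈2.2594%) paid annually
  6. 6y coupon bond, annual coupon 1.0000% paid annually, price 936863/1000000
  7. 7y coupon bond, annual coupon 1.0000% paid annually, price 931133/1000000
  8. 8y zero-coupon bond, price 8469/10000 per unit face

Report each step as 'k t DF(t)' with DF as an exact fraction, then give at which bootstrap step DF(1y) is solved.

1 1 9627/10000
2 2 2399/2500
3 3 9459/10000
4 4 9021/10000
5 5 4473/5000
6 6 4407/5000
7 7 867/1000
8 8 8469/10000
DF(1y) is solved at step 1

step 1 [1y] swap r/1=373/9627: DF=(1 − 373/9627·(0))/(1+373/9627) = 9627/10000 ≈ 0.962700
step 2 [2y] zero: DF = P = 2399/2500 ≈ 0.959600
step 3 [3y] bond c/1=19/400: DF=(2164279/2000000 − 19/400·(0.962700+0.959600))/(1+19/400) = 9459/10000 ≈ 0.945900
step 4 [4y] zero: DF = P = 9021/10000 ≈ 0.902100
step 5 [5y] swap r/1=1054/46649: DF=(1 − 1054/46649·(0.962700+0.959600+0.945900+0.902100))/(1+1054/46649) = 4473/5000 ≈ 0.894600
step 6 [6y] bond c/1=1/100: DF=(936863/1000000 − 1/100·(0.962700+0.959600+0.945900+0.902100+0.894600))/(1+1/100) = 4407/5000 ≈ 0.881400
step 7 [7y] bond c/1=1/100: DF=(931133/1000000 − 1/100·(0.962700+0.959600+0.945900+0.902100+0.894600+0.881400))/(1+1/100) = 867/1000 ≈ 0.867000
step 8 [8y] zero: DF = P = 8469/10000 ≈ 0.846900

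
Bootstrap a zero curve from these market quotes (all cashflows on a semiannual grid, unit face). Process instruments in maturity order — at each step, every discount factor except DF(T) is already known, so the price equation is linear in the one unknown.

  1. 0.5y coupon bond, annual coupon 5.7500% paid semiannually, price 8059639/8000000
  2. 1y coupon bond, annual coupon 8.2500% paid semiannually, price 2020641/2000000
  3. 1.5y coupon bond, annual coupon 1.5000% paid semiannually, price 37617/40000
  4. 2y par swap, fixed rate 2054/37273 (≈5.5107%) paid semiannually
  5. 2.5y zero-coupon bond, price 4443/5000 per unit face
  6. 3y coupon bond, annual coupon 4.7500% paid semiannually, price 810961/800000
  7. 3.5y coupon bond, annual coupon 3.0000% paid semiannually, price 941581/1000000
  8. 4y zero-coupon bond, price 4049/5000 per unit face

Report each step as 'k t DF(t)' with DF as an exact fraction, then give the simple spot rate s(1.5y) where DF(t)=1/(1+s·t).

1 1/2 9793/10000
2 1 1863/2000
3 3/2 1149/1250
4 2 8973/10000
5 5/2 4443/5000
6 3 8831/10000
7 7/2 529/625
8 4 4049/5000
s(1.5y) = (1/(1149/1250) − 1)/(3/2) = 202/3447 ≈ 5.8602%

step 1 [0.5y] bond c/2=23/800: DF=(8059639/8000000 − 23/800·(0))/(1+23/800) = 9793/10000 ≈ 0.979300
step 2 [1y] bond c/2=33/800: DF=(2020641/2000000 − 33/800·(0.979300))/(1+33/800) = 1863/2000 ≈ 0.931500
step 3 [1.5y] bond c/2=3/400: DF=(37617/40000 − 3/400·(0.979300+0.931500))/(1+3/400) = 1149/1250 ≈ 0.919200
step 4 [2y] swap r/2=1027/37273: DF=(1 − 1027/37273·(0.979300+0.931500+0.919200))/(1+1027/37273) = 8973/10000 ≈ 0.897300
step 5 [2.5y] zero: DF = P = 4443/5000 ≈ 0.888600
step 6 [3y] bond c/2=19/800: DF=(810961/800000 − 19/800·(0.979300+0.931500+0.919200+0.897300+0.888600))/(1+19/800) = 8831/10000 ≈ 0.883100
step 7 [3.5y] bond c/2=3/200: DF=(941581/1000000 − 3/200·(0.979300+0.931500+0.919200+0.897300+0.888600+0.883100))/(1+3/200) = 529/625 ≈ 0.846400
step 8 [4y] zero: DF = P = 4049/5000 ≈ 0.809800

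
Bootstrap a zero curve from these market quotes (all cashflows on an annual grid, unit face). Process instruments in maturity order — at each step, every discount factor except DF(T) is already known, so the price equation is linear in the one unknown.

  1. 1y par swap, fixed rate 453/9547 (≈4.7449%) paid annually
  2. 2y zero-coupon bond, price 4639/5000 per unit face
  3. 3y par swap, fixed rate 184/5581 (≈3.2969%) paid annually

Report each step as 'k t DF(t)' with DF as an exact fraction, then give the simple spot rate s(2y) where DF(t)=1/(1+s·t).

1 1 9547/10000
2 2 4639/5000
3 3 227/250
s(2y) = (1/(4639/5000) − 1)/(2) = 361/9278 ≈ 3.8909%

step 1 [1y] swap r/1=453/9547: DF=(1 − 453/9547·(0))/(1+453/9547) = 9547/10000 ≈ 0.954700
step 2 [2y] zero: DF = P = 4639/5000 ≈ 0.927800
step 3 [3y] swap r/1=184/5581: DF=(1 − 184/5581·(0.954700+0.927800))/(1+184/5581) = 227/250 ≈ 0.908000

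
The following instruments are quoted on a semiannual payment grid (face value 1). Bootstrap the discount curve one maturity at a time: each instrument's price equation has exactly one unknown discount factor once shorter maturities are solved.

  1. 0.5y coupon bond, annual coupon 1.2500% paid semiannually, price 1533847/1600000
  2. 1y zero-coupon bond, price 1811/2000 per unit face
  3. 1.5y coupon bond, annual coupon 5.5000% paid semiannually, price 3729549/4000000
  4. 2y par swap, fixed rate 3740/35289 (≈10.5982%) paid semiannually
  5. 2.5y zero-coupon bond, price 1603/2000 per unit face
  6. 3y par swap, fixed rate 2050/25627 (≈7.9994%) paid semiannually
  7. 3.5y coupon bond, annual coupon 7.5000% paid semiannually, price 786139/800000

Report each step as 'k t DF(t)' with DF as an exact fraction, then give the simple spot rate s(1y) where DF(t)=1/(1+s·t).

1 1/2 9527/10000
2 1 1811/2000
3 3/2 8577/10000
4 2 813/1000
5 5/2 1603/2000
6 3 159/200
7 7/2 7619/10000
s(1y) = (1/(1811/2000) − 1)/(1) = 189/1811 ≈ 10.4362%

step 1 [0.5y] bond c/2=1/160: DF=(1533847/1600000 − 1/160·(0))/(1+1/160) = 9527/10000 ≈ 0.952700
step 2 [1y] zero: DF = P = 1811/2000 ≈ 0.905500
step 3 [1.5y] bond c/2=11/400: DF=(3729549/4000000 − 11/400·(0.952700+0.905500))/(1+11/400) = 8577/10000 ≈ 0.857700
step 4 [2y] swap r/2=1870/35289: DF=(1 − 1870/35289·(0.952700+0.905500+0.857700))/(1+1870/35289) = 813/1000 ≈ 0.813000
step 5 [2.5y] zero: DF = P = 1603/2000 ≈ 0.801500
step 6 [3y] swap r/2=1025/25627: DF=(1 − 1025/25627·(0.952700+0.905500+0.857700+0.813000+0.801500))/(1+1025/25627) = 159/200 ≈ 0.795000
step 7 [3.5y] bond c/2=3/80: DF=(786139/800000 − 3/80·(0.952700+0.905500+0.857700+0.813000+0.801500+0.795000))/(1+3/80) = 7619/10000 ≈ 0.761900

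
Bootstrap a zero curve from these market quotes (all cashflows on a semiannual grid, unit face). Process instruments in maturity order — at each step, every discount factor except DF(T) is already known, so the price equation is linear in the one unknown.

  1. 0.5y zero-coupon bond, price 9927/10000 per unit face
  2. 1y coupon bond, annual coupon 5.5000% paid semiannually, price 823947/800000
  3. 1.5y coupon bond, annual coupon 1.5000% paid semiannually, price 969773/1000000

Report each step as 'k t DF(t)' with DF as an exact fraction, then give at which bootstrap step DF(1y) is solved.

1 1/2 9927/10000
2 1 4879/5000
3 3/2 9479/10000
DF(1y) is solved at step 2

step 1 [0.5y] zero: DF = P = 9927/10000 ≈ 0.992700
step 2 [1y] bond c/2=11/400: DF=(823947/800000 − 11/400·(0.992700))/(1+11/400) = 4879/5000 ≈ 0.975800
step 3 [1.5y] bond c/2=3/400: DF=(969773/1000000 − 3/400·(0.992700+0.975800))/(1+3/400) = 9479/10000 ≈ 0.947900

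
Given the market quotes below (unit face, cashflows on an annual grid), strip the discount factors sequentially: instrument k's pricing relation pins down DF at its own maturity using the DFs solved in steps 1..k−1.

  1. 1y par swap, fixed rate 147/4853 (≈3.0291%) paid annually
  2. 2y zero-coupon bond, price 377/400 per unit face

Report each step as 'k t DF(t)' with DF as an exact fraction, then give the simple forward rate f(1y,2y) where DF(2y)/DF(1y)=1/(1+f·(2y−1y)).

step 1 [1y] swap r/1=147/4853: DF=(1 − 147/4853·(0))/(1+147/4853) = 4853/5000 ≈ 0.970600
step 2 [2y] zero: DF = P = 377/400 ≈ 0.942500

1 1 4853/5000
2 2 377/400
f(1y,2y) = ((4853/5000)/(377/400) − 1)/(1) = 281/9425 ≈ 2.9814%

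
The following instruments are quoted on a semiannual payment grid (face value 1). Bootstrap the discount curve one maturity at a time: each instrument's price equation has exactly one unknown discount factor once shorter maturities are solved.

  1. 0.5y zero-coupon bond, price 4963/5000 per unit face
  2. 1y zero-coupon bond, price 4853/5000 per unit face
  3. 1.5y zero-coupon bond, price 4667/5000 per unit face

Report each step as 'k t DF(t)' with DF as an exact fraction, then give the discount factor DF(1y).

1 1/2 4963/5000
2 1 4853/5000
3 3/2 4667/5000
DF(1y) = 4853/5000 ≈ 0.970600

step 1 [0.5y] zero: DF = P = 4963/5000 ≈ 0.992600
step 2 [1y] zero: DF = P = 4853/5000 ≈ 0.970600
step 3 [1.5y] zero: DF = P = 4667/5000 ≈ 0.933400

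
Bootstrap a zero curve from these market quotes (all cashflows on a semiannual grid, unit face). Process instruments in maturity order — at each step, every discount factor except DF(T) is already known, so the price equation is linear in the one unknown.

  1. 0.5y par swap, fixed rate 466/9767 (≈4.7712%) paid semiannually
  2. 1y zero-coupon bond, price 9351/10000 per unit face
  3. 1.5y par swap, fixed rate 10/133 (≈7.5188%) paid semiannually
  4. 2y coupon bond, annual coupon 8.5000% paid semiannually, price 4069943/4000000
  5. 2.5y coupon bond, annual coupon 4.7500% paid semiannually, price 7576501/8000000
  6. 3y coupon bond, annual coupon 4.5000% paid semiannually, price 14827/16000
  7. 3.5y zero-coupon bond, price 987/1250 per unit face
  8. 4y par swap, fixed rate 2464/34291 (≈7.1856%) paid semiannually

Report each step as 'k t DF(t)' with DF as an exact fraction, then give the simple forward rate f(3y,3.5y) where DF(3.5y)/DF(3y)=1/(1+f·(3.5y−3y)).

1 1/2 9767/10000
2 1 9351/10000
3 3/2 1789/2000
4 2 1077/1250
5 5/2 21/25
6 3 8071/10000
7 7/2 987/1250
8 4 471/625
f(3y,3.5y) = ((8071/10000)/(987/1250) − 1)/(1/2) = 25/564 ≈ 4.4326%

step 1 [0.5y] swap r/2=233/9767: DF=(1 − 233/9767·(0))/(1+233/9767) = 9767/10000 ≈ 0.976700
step 2 [1y] zero: DF = P = 9351/10000 ≈ 0.935100
step 3 [1.5y] swap r/2=5/133: DF=(1 − 5/133·(0.976700+0.935100))/(1+5/133) = 1789/2000 ≈ 0.894500
step 4 [2y] bond c/2=17/400: DF=(4069943/4000000 − 17/400·(0.976700+0.935100+0.894500))/(1+17/400) = 1077/1250 ≈ 0.861600
step 5 [2.5y] bond c/2=19/800: DF=(7576501/8000000 − 19/800·(0.976700+0.935100+0.894500+0.861600))/(1+19/800) = 21/25 ≈ 0.840000
step 6 [3y] bond c/2=9/400: DF=(14827/16000 − 9/400·(0.976700+0.935100+0.894500+0.861600+0.840000))/(1+9/400) = 8071/10000 ≈ 0.807100
step 7 [3.5y] zero: DF = P = 987/1250 ≈ 0.789600
step 8 [4y] swap r/2=1232/34291: DF=(1 − 1232/34291·(0.976700+0.935100+0.894500+0.861600+0.840000+0.807100+0.789600))/(1+1232/34291) = 471/625 ≈ 0.753600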